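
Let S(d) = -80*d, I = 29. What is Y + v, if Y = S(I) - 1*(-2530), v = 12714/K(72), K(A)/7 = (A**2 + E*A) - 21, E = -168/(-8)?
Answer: 3274988/15575 ≈ 210.27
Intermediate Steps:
E = 21 (E = -168*(-1/8) = 21)
K(A) = -147 + 7*A**2 + 147*A (K(A) = 7*((A**2 + 21*A) - 21) = 7*(-21 + A**2 + 21*A) = -147 + 7*A**2 + 147*A)
v = 4238/15575 (v = 12714/(-147 + 7*72**2 + 147*72) = 12714/(-147 + 7*5184 + 10584) = 12714/(-147 + 36288 + 10584) = 12714/46725 = 12714*(1/46725) = 4238/15575 ≈ 0.27210)
Y = 210 (Y = -80*29 - 1*(-2530) = -2320 + 2530 = 210)
Y + v = 210 + 4238/15575 = 3274988/15575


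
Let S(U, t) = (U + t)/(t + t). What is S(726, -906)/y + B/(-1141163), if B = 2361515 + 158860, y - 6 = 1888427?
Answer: -718693440561180/325406490004429 ≈ -2.2086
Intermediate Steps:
y = 1888433 (y = 6 + 1888427 = 1888433)
S(U, t) = (U + t)/(2*t) (S(U, t) = (U + t)/((2*t)) = (U + t)*(1/(2*t)) = (U + t)/(2*t))
B = 2520375
S(726, -906)/y + B/(-1141163) = ((½)*(726 - 906)/(-906))/1888433 + 2520375/(-1141163) = ((½)*(-1/906)*(-180))*(1/1888433) + 2520375*(-1/1141163) = (15/151)*(1/1888433) - 2520375/1141163 = 15/285153383 - 2520375/1141163 = -718693440561180/325406490004429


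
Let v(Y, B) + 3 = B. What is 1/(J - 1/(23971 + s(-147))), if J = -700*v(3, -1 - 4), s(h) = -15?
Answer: 23956/134153599 ≈ 0.00017857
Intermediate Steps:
v(Y, B) = -3 + B
J = 5600 (J = -700*(-3 + (-1 - 4)) = -700*(-3 - 5) = -700*(-8) = 5600)
1/(J - 1/(23971 + s(-147))) = 1/(5600 - 1/(23971 - 15)) = 1/(5600 - 1/23956) = 1/(134153599/23956) = 23956/134153599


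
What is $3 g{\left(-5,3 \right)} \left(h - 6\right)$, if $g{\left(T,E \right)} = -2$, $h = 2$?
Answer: $24$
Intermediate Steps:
$3 g{\left(-5,3 \right)} \left(h - 6\right) = 3 \left(-2\right) \left(2 - 6\right) = - 6 \left(2 - 6\right) = \left(-6\right) \left(-4\right) = 24$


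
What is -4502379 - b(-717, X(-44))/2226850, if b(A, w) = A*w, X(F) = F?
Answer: -5013061353849/1113425 ≈ -4.5024e+6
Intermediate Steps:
-4502379 - b(-717, X(-44))/2226850 = -4502379 - (-717*(-44))/2226850 = -4502379 - 31548/2226850 = -4502379 - 1*15774/1113425 = -4502379 - 15774/1113425 = -5013061353849/1113425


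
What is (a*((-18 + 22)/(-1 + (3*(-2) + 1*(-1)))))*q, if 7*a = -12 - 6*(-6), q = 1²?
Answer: -12/7 ≈ -1.7143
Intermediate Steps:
q = 1
a = 24/7 (a = (-12 - 6*(-6))/7 = (-12 - 1*(-36))/7 = (-12 + 36)/7 = (⅐)*24 = 24/7 ≈ 3.4286)
(a*((-18 + 22)/(-1 + (3*(-2) + 1*(-1)))))*q = (24*((-18 + 22)/(-1 + (3*(-2) + 1*(-1))))/7)*1 = (24*(4/(-1 + (-6 - 1)))/7)*1 = (24*(4/(-1 - 7))/7)*1 = (24*(4/(-8))/7)*1 = (24*(4*(-⅛))/7)*1 = ((24/7)*(-½))*1 = -12/7*1 = -12/7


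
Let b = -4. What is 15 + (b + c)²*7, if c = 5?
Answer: 22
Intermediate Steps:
15 + (b + c)²*7 = 15 + (-4 + 5)²*7 = 15 + 1²*7 = 15 + 1*7 = 15 + 7 = 22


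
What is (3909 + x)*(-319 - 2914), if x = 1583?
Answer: -17755636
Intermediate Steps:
(3909 + x)*(-319 - 2914) = (3909 + 1583)*(-319 - 2914) = 5492*(-3233) = -17755636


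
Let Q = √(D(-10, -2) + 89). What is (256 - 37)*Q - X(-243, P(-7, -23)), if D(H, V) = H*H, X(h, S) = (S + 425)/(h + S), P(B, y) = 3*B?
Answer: 101/66 + 657*√21 ≈ 3012.3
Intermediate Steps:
X(h, S) = (425 + S)/(S + h)
D(H, V) = H²
Q = 3*√21 (Q = √((-10)² + 89) = √(100 + 89) = √189 = 3*√21 ≈ 13.748)
(256 - 37)*Q - X(-243, P(-7, -23)) = (256 - 37)*(3*√21) - (425 + 3*(-7))/(3*(-7) - 243) = 219*(3*√21) - (425 - 21)/(-21 - 243) = 657*√21 - 404/(-264) = 657*√21 - (-1)*404/264 = 657*√21 - 1*(-101/66) = 657*√21 + 101/66 = 101/66 + 657*√21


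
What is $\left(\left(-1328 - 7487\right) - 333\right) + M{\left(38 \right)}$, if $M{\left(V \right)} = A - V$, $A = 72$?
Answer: $-9114$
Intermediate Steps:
$M{\left(V \right)} = 72 - V$
$\left(\left(-1328 - 7487\right) - 333\right) + M{\left(38 \right)} = \left(\left(-1328 - 7487\right) - 333\right) + \left(72 - 38\right) = \left(-8815 - 333\right) + 34 = -9148 + 34 = -9114$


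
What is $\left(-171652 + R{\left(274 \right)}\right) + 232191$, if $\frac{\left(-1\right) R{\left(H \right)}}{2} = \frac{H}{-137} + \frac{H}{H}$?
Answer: $60541$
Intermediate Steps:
$R{\left(H \right)} = -2 + \frac{2 H}{137}$ ($R{\left(H \right)} = - 2 \left(\frac{H}{-137} + \frac{H}{H}\right) = - 2 \left(H \left(- \frac{1}{137}\right) + 1\right) = - 2 \left(- \frac{H}{137} + 1\right) = - 2 \left(1 - \frac{H}{137}\right) = -2 + \frac{2 H}{137}$)
$\left(-171652 + R{\left(274 \right)}\right) + 232191 = \left(-171652 + \left(-2 + \frac{2}{137} \cdot 274\right)\right) + 232191 = \left(-171652 + \left(-2 + 4\right)\right) + 232191 = \left(-171652 + 2\right) + 232191 = -171650 + 232191 = 60541$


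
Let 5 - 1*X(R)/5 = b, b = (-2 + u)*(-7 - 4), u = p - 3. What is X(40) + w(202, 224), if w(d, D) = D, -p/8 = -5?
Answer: 2174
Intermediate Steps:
p = 40 (p = -8*(-5) = 40)
u = 37 (u = 40 - 3 = 37)
b = -385 (b = (-2 + 37)*(-7 - 4) = 35*(-11) = -385)
X(R) = 1950 (X(R) = 25 - 5*(-385) = 25 + 1925 = 1950)
X(40) + w(202, 224) = 1950 + 224 = 2174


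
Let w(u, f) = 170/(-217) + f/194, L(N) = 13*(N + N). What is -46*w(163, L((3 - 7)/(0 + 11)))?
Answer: 8863004/231539 ≈ 38.279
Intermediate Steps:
L(N) = 26*N (L(N) = 13*(2*N) = 26*N)
w(u, f) = -170/217 + f/194 (w(u, f) = 170*(-1/217) + f*(1/194) = -170/217 + f/194)
-46*w(163, L((3 - 7)/(0 + 11))) = -46*(-170/217 + (26*((3 - 7)/(0 + 11)))/194) = -46*(-170/217 + (26*(-4/11))/194) = -46*(-170/217 + (1/194)*(-104/11)) = -46*(-170/217 - 52/1067) = -46*(-192674/231539) = 8863004/231539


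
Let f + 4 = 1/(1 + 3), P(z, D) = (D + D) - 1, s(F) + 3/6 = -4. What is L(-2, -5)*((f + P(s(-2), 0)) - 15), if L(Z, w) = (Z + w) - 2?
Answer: 711/4 ≈ 177.75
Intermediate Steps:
s(F) = -9/2 (s(F) = -½ - 4 = -9/2)
P(z, D) = -1 + 2*D (P(z, D) = 2*D - 1 = -1 + 2*D)
f = -15/4 (f = -4 + 1/(1 + 3) = -4 + 1/4 = -4 + ¼ = -15/4 ≈ -3.7500)
L(Z, w) = -2 + Z + w
L(-2, -5)*((f + P(s(-2), 0)) - 15) = (-2 - 2 - 5)*((-15/4 + (-1 + 2*0)) - 15) = -9*((-15/4 + (-1 + 0)) - 15) = -9*((-15/4 - 1) - 15) = -9*(-19/4 - 15) = -9*(-79/4) = 711/4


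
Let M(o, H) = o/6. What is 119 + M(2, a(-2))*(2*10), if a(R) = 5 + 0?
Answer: 377/3 ≈ 125.67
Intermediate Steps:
a(R) = 5
M(o, H) = o/6 (M(o, H) = o*(1/6) = o/6)
119 + M(2, a(-2))*(2*10) = 119 + ((1/6)*2)*(2*10) = 119 + (1/3)*20 = 119 + 20/3 = 377/3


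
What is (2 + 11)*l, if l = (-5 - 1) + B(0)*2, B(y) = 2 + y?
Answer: -26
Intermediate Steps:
l = -2 (l = (-5 - 1) + (2 + 0)*2 = -6 + 2*2 = -6 + 4 = -2)
(2 + 11)*l = (2 + 11)*(-2) = 13*(-2) = -26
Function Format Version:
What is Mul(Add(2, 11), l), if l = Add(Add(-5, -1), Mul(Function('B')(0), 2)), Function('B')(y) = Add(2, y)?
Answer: -26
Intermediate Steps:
l = -2 (l = Add(Add(-5, -1), Mul(Add(2, 0), 2)) = Add(-6, Mul(2, 2)) = Add(-6, 4) = -2)
Mul(Add(2, 11), l) = Mul(Add(2, 11), -2) = Mul(13, -2) = -26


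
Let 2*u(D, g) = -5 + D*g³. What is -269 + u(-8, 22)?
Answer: -85727/2 ≈ -42864.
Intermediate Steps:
u(D, g) = -5/2 + D*g³/2 (u(D, g) = (-5 + D*g³)/2 = -5/2 + D*g³/2)
-269 + u(-8, 22) = -269 + (-5/2 + (½)*(-8)*22³) = -269 + (-5/2 + (½)*(-8)*10648) = -269 + (-5/2 - 42592) = -269 - 85189/2 = -85727/2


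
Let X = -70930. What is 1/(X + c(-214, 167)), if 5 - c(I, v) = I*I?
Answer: -1/116721 ≈ -8.5674e-6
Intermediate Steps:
c(I, v) = 5 - I**2 (c(I, v) = 5 - I*I = 5 - I**2)
1/(X + c(-214, 167)) = 1/(-70930 + (5 - 1*(-214)**2)) = 1/(-70930 + (5 - 1*45796)) = 1/(-70930 + (5 - 45796)) = 1/(-70930 - 45791) = 1/(-116721) = -1/116721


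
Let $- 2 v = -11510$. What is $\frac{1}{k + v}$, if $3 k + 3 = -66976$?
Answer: $- \frac{3}{49714} \approx -6.0345 \cdot 10^{-5}$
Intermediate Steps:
$k = - \frac{66979}{3}$ ($k = -1 + \frac{1}{3} \left(-66976\right) = -1 - \frac{66976}{3} = - \frac{66979}{3} \approx -22326.0$)
$v = 5755$ ($v = \left(- \frac{1}{2}\right) \left(-11510\right) = 5755$)
$\frac{1}{k + v} = \frac{1}{- \frac{66979}{3} + 5755} = \frac{1}{- \frac{49714}{3}} = - \frac{3}{49714}$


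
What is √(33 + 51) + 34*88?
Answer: 2992 + 2*√21 ≈ 3001.2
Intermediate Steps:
√(33 + 51) + 34*88 = √84 + 2992 = 2*√21 + 2992 = 2992 + 2*√21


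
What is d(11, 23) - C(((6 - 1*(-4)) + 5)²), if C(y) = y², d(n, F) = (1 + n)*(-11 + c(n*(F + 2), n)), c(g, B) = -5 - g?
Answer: -54117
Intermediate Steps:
d(n, F) = (1 + n)*(-16 - n*(2 + F)) (d(n, F) = (1 + n)*(-11 + (-5 - n*(F + 2))) = (1 + n)*(-11 + (-5 - n*(2 + F))) = (1 + n)*(-16 - n*(2 + F)))
d(11, 23) - C(((6 - 1*(-4)) + 5)²) = (-16 - 11*11 - 1*11*(2 + 23) - 1*11*(5 + 11*(2 + 23))) - (((6 - 1*(-4)) + 5)²)² = (-16 - 121 - 1*11*25 - 1*11*(5 + 11*25)) - (((6 + 4) + 5)²)² = (-16 - 121 - 275 - 1*11*(5 + 275)) - ((10 + 5)²)² = (-16 - 121 - 275 - 1*11*280) - (15²)² = (-16 - 121 - 275 - 3080) - 1*225² = -3492 - 1*50625 = -3492 - 50625 = -54117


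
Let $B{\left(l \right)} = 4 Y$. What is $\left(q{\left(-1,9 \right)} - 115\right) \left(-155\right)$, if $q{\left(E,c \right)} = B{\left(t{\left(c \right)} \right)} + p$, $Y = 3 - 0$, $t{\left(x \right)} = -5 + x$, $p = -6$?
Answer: $16895$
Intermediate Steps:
$Y = 3$ ($Y = 3 + 0 = 3$)
$B{\left(l \right)} = 12$ ($B{\left(l \right)} = 4 \cdot 3 = 12$)
$q{\left(E,c \right)} = 6$ ($q{\left(E,c \right)} = 12 - 6 = 6$)
$\left(q{\left(-1,9 \right)} - 115\right) \left(-155\right) = \left(6 - 115\right) \left(-155\right) = \left(-109\right) \left(-155\right) = 16895$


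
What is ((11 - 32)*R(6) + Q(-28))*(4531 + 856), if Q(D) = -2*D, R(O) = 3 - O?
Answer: 641053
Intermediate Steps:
((11 - 32)*R(6) + Q(-28))*(4531 + 856) = ((11 - 32)*(3 - 1*6) - 2*(-28))*(4531 + 856) = (-21*(3 - 6) + 56)*5387 = (-21*(-3) + 56)*5387 = (63 + 56)*5387 = 119*5387 = 641053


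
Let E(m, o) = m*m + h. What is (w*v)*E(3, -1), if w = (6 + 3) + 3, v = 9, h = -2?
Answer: 756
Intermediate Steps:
E(m, o) = -2 + m**2 (E(m, o) = m*m - 2 = m**2 - 2 = -2 + m**2)
w = 12 (w = 9 + 3 = 12)
(w*v)*E(3, -1) = (12*9)*(-2 + 3**2) = 108*(-2 + 9) = 108*7 = 756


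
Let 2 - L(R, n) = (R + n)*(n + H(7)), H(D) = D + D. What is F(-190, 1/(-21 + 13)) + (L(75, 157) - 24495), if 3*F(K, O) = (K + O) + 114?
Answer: -513523/8 ≈ -64190.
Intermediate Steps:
H(D) = 2*D
L(R, n) = 2 - (14 + n)*(R + n) (L(R, n) = 2 - (R + n)*(n + 2*7) = 2 - (R + n)*(n + 14) = 2 - (R + n)*(14 + n) = 2 - (14 + n)*(R + n))
F(K, O) = 38 + K/3 + O/3 (F(K, O) = ((K + O) + 114)/3 = (114 + K + O)/3 = 38 + K/3 + O/3)
F(-190, 1/(-21 + 13)) + (L(75, 157) - 24495) = (38 + (⅓)*(-190) + 1/(3*(-21 + 13))) + ((2 - 1*157² - 14*75 - 14*157 - 1*75*157) - 24495) = (38 - 190/3 + (⅓)/(-8)) + ((2 - 1*24649 - 1050 - 2198 - 11775) - 24495) = (38 - 190/3 + (⅓)*(-⅛)) + ((2 - 24649 - 1050 - 2198 - 11775) - 24495) = (38 - 190/3 - 1/24) + (-39670 - 24495) = -203/8 - 64165 = -513523/8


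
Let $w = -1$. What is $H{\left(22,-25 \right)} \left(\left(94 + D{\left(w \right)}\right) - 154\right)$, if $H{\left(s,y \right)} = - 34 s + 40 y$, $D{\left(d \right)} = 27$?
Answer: $57684$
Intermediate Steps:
$H{\left(22,-25 \right)} \left(\left(94 + D{\left(w \right)}\right) - 154\right) = \left(\left(-34\right) 22 + 40 \left(-25\right)\right) \left(\left(94 + 27\right) - 154\right) = \left(-748 - 1000\right) \left(121 - 154\right) = \left(-1748\right) \left(-33\right) = 57684$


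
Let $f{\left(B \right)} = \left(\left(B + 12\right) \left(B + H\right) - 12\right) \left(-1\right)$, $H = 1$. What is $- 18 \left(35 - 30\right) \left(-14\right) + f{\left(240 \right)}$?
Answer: $-59460$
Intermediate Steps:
$f{\left(B \right)} = 12 - \left(1 + B\right) \left(12 + B\right)$ ($f{\left(B \right)} = \left(\left(B + 12\right) \left(B + 1\right) - 12\right) \left(-1\right) = \left(\left(12 + B\right) \left(1 + B\right) - 12\right) \left(-1\right) = \left(\left(1 + B\right) \left(12 + B\right) - 12\right) \left(-1\right) = \left(-12 + \left(1 + B\right) \left(12 + B\right)\right) \left(-1\right) = 12 - \left(1 + B\right) \left(12 + B\right)$)
$- 18 \left(35 - 30\right) \left(-14\right) + f{\left(240 \right)} = - 18 \left(35 - 30\right) \left(-14\right) + 240 \left(-13 - 240\right) = \left(-18\right) 5 \left(-14\right) + 240 \left(-253\right) = \left(-90\right) \left(-14\right) - 60720 = 1260 - 60720 = -59460$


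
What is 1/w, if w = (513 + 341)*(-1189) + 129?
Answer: -1/1015277 ≈ -9.8495e-7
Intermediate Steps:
w = -1015277 (w = 854*(-1189) + 129 = -1015406 + 129 = -1015277)
1/w = 1/(-1015277) = -1/1015277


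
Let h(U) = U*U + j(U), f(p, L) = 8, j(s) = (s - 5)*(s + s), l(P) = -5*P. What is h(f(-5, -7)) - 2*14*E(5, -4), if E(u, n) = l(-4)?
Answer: -448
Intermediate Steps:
E(u, n) = 20 (E(u, n) = -5*(-4) = 20)
j(s) = 2*s*(-5 + s) (j(s) = (-5 + s)*(2*s) = 2*s*(-5 + s))
h(U) = U² + 2*U*(-5 + U) (h(U) = U*U + 2*U*(-5 + U) = U² + 2*U*(-5 + U))
h(f(-5, -7)) - 2*14*E(5, -4) = 8*(-10 + 3*8) - 2*14*20 = 8*(-10 + 24) - 28*20 = 8*14 - 1*560 = 112 - 560 = -448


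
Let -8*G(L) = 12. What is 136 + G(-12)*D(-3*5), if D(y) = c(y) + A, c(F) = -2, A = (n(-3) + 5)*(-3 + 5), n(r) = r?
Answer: 133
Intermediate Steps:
G(L) = -3/2 (G(L) = -⅛*12 = -3/2)
A = 4 (A = (-3 + 5)*(-3 + 5) = 2*2 = 4)
D(y) = 2 (D(y) = -2 + 4 = 2)
136 + G(-12)*D(-3*5) = 136 - 3/2*2 = 136 - 3 = 133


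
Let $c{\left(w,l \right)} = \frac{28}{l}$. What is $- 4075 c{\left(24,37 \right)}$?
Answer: $- \frac{114100}{37} \approx -3083.8$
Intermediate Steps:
$- 4075 c{\left(24,37 \right)} = - 4075 \cdot \frac{28}{37} = - 4075 \cdot 28 \cdot \frac{1}{37} = \left(-4075\right) \frac{28}{37} = - \frac{114100}{37}$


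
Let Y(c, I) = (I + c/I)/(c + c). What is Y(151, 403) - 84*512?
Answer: -2617084544/60853 ≈ -43007.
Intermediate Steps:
Y(c, I) = (I + c/I)/(2*c) (Y(c, I) = (I + c/I)/((2*c)) = (I + c/I)*(1/(2*c)) = (I + c/I)/(2*c))
Y(151, 403) - 84*512 = (1/2)*(151 + 403**2)/(403*151) - 84*512 = (1/2)*(1/403)*(1/151)*(151 + 162409) - 43008 = (1/2)*(1/403)*(1/151)*162560 - 43008 = 81280/60853 - 43008 = -2617084544/60853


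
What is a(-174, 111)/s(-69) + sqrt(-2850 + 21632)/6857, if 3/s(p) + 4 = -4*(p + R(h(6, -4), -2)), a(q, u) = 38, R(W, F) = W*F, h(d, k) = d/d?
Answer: 10640/3 + sqrt(18782)/6857 ≈ 3546.7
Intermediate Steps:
h(d, k) = 1
R(W, F) = F*W
s(p) = 3/(4 - 4*p) (s(p) = 3/(-4 - 4*(p - 2*1)) = 3/(-4 - 4*(p - 2)) = 3/(-4 - 4*(-2 + p)) = 3/(-4 + (8 - 4*p)) = 3/(4 - 4*p))
a(-174, 111)/s(-69) + sqrt(-2850 + 21632)/6857 = 38/((-3/(-4 + 4*(-69)))) + sqrt(-2850 + 21632)/6857 = 38/((-3/(-4 - 276))) + sqrt(18782)*(1/6857) = 38/((-3/(-280))) + sqrt(18782)/6857 = 38/((-3*(-1/280))) + sqrt(18782)/6857 = 38/(3/280) + sqrt(18782)/6857 = 38*(280/3) + sqrt(18782)/6857 = 10640/3 + sqrt(18782)/6857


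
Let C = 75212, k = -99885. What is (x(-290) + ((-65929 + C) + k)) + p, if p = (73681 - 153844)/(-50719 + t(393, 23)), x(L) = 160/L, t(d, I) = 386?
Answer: -132246324115/1459657 ≈ -90601.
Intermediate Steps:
p = 80163/50333 (p = (73681 - 153844)/(-50719 + 386) = -80163/(-50333) = -80163*(-1/50333) = 80163/50333 ≈ 1.5927)
(x(-290) + ((-65929 + C) + k)) + p = (160/(-290) + ((-65929 + 75212) - 99885)) + 80163/50333 = (160*(-1/290) + (9283 - 99885)) + 80163/50333 = (-16/29 - 90602) + 80163/50333 = -2627474/29 + 80163/50333 = -132246324115/1459657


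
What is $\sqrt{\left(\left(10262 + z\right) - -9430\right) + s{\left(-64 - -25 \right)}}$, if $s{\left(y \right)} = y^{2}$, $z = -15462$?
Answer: $9 \sqrt{71} \approx 75.835$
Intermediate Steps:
$\sqrt{\left(\left(10262 + z\right) - -9430\right) + s{\left(-64 - -25 \right)}} = \sqrt{\left(\left(10262 - 15462\right) - -9430\right) + \left(-64 - -25\right)^{2}} = \sqrt{\left(-5200 + 9430\right) + \left(-64 + 25\right)^{2}} = \sqrt{4230 + \left(-39\right)^{2}} = \sqrt{4230 + 1521} = \sqrt{5751} = 9 \sqrt{71}$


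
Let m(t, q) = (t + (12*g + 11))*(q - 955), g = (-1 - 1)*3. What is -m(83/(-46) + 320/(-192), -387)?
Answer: -5969887/69 ≈ -86520.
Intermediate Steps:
g = -6 (g = -2*3 = -6)
m(t, q) = (-955 + q)*(-61 + t) (m(t, q) = (t + (12*(-6) + 11))*(q - 955) = (t + (-72 + 11))*(-955 + q) = (t - 61)*(-955 + q) = (-61 + t)*(-955 + q) = (-955 + q)*(-61 + t))
-m(83/(-46) + 320/(-192), -387) = -(58255 - 955*(83/(-46) + 320/(-192)) - 61*(-387) - 387*(83/(-46) + 320/(-192))) = -(58255 - 955*(83*(-1/46) + 320*(-1/192)) + 23607 - 387*(83*(-1/46) + 320*(-1/192))) = -(58255 - 955*(-83/46 - 5/3) + 23607 - 387*(-83/46 - 5/3)) = -(58255 - 955*(-479/138) + 23607 - 387*(-479/138)) = -(58255 + 457445/138 + 23607 + 61791/46) = -1*5969887/69 = -5969887/69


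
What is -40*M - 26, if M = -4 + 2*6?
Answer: -346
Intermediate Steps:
M = 8 (M = -4 + 12 = 8)
-40*M - 26 = -40*8 - 26 = -320 - 26 = -346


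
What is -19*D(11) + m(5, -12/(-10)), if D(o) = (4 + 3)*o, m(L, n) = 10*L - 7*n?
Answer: -7107/5 ≈ -1421.4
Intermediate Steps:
m(L, n) = -7*n + 10*L
D(o) = 7*o
-19*D(11) + m(5, -12/(-10)) = -133*11 + (-(-84)/(-10) + 10*5) = -19*77 + (-(-84)*(-1)/10 + 50) = -1463 + (-7*6/5 + 50) = -1463 + (-42/5 + 50) = -1463 + 208/5 = -7107/5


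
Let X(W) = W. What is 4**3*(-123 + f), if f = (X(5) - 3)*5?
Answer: -7232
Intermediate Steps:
f = 10 (f = (5 - 3)*5 = 2*5 = 10)
4**3*(-123 + f) = 4**3*(-123 + 10) = 64*(-113) = -7232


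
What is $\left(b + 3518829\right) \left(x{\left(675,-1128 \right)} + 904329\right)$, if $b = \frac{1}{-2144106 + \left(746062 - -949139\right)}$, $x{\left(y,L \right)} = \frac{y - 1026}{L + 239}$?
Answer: $\frac{423311199843827646336}{133025515} \approx 3.1822 \cdot 10^{12}$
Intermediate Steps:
$x{\left(y,L \right)} = \frac{-1026 + y}{239 + L}$
$b = - \frac{1}{448905}$ ($b = \frac{1}{-2144106 + \left(746062 + 949139\right)} = \frac{1}{-2144106 + 1695201} = \frac{1}{-448905} = - \frac{1}{448905} \approx -2.2276 \cdot 10^{-6}$)
$\left(b + 3518829\right) \left(x{\left(675,-1128 \right)} + 904329\right) = \left(- \frac{1}{448905} + 3518829\right) \left(\frac{-1026 + 675}{239 - 1128} + 904329\right) = \frac{1579619932244 \left(\frac{1}{-889} \left(-351\right) + 904329\right)}{448905} = \frac{1579619932244 \left(\left(- \frac{1}{889}\right) \left(-351\right) + 904329\right)}{448905} = \frac{1579619932244 \left(\frac{351}{889} + 904329\right)}{448905} = \frac{1579619932244}{448905} \cdot \frac{803948832}{889} = \frac{423311199843827646336}{133025515}$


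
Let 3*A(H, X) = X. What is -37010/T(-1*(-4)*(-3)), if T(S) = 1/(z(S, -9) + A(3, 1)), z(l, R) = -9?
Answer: 962260/3 ≈ 3.2075e+5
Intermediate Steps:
A(H, X) = X/3
T(S) = -3/26 (T(S) = 1/(-9 + (1/3)*1) = 1/(-9 + 1/3) = 1/(-26/3) = -3/26)
-37010/T(-1*(-4)*(-3)) = -37010/(-3/26) = -37010*(-26/3) = 962260/3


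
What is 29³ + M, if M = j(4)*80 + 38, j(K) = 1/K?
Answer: 24447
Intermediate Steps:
M = 58 (M = 80/4 + 38 = (¼)*80 + 38 = 20 + 38 = 58)
29³ + M = 29³ + 58 = 24389 + 58 = 24447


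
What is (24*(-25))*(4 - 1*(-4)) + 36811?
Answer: 32011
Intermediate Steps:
(24*(-25))*(4 - 1*(-4)) + 36811 = -600*(4 + 4) + 36811 = -600*8 + 36811 = -4800 + 36811 = 32011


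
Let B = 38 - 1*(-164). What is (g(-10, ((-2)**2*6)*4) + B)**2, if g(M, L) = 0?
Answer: 40804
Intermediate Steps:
B = 202 (B = 38 + 164 = 202)
(g(-10, ((-2)**2*6)*4) + B)**2 = (0 + 202)**2 = 202**2 = 40804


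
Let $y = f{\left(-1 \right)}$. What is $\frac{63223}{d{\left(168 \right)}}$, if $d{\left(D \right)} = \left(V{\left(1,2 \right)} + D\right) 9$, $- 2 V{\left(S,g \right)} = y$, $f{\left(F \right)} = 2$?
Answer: $\frac{63223}{1503} \approx 42.065$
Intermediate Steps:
$y = 2$
$V{\left(S,g \right)} = -1$ ($V{\left(S,g \right)} = \left(- \frac{1}{2}\right) 2 = -1$)
$d{\left(D \right)} = -9 + 9 D$ ($d{\left(D \right)} = \left(-1 + D\right) 9 = -9 + 9 D$)
$\frac{63223}{d{\left(168 \right)}} = \frac{63223}{-9 + 9 \cdot 168} = \frac{63223}{-9 + 1512} = \frac{63223}{1503}$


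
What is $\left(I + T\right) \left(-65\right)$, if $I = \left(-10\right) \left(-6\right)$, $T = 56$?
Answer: $-7540$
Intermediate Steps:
$I = 60$
$\left(I + T\right) \left(-65\right) = \left(60 + 56\right) \left(-65\right) = 116 \left(-65\right) = -7540$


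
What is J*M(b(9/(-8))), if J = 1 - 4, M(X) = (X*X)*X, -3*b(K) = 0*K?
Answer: 0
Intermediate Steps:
b(K) = 0 (b(K) = -0*K = -⅓*0 = 0)
M(X) = X³ (M(X) = X²*X = X³)
J = -3
J*M(b(9/(-8))) = -3*0³ = -3*0 = 0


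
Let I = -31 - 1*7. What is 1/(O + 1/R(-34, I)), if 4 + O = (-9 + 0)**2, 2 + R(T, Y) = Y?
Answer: 40/3079 ≈ 0.012991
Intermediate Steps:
I = -38 (I = -31 - 7 = -38)
R(T, Y) = -2 + Y
O = 77 (O = -4 + (-9 + 0)**2 = -4 + (-9)**2 = -4 + 81 = 77)
1/(O + 1/R(-34, I)) = 1/(77 + 1/(-2 - 38)) = 1/(77 + 1/(-40)) = 1/(77 - 1/40) = 1/(3079/40) = 40/3079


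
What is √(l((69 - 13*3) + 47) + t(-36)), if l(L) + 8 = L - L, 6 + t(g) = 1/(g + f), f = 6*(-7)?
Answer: I*√85254/78 ≈ 3.7434*I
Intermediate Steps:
f = -42
t(g) = -6 + 1/(-42 + g) (t(g) = -6 + 1/(g - 42) = -6 + 1/(-42 + g))
l(L) = -8 (l(L) = -8 + (L - L) = -8 + 0 = -8)
√(l((69 - 13*3) + 47) + t(-36)) = √(-8 + (253 - 6*(-36))/(-42 - 36)) = √(-8 + (253 + 216)/(-78)) = √(-8 - 1/78*469) = √(-8 - 469/78) = √(-1093/78) = I*√85254/78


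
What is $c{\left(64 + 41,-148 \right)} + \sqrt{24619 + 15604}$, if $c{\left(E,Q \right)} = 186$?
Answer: $186 + \sqrt{40223} \approx 386.56$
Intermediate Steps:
$c{\left(64 + 41,-148 \right)} + \sqrt{24619 + 15604} = 186 + \sqrt{24619 + 15604} = 186 + \sqrt{40223}$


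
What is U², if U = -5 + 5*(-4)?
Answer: 625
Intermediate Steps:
U = -25 (U = -5 - 20 = -25)
U² = (-25)² = 625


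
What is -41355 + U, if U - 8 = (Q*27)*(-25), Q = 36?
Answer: -65647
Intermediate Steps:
U = -24292 (U = 8 + (36*27)*(-25) = 8 + 972*(-25) = 8 - 24300 = -24292)
-41355 + U = -41355 - 24292 = -65647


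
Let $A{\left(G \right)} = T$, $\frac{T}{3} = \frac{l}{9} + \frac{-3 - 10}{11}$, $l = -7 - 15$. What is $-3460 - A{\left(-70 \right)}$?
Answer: $- \frac{113821}{33} \approx -3449.1$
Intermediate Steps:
$l = -22$
$T = - \frac{359}{33}$ ($T = 3 \left(- \frac{22}{9} + \frac{-3 - 10}{11}\right) = 3 \left(\left(-22\right) \frac{1}{9} + \left(-3 - 10\right) \frac{1}{11}\right) = 3 \left(- \frac{22}{9} - \frac{13}{11}\right) = 3 \left(- \frac{359}{99}\right) = - \frac{359}{33} \approx -10.879$)
$A{\left(G \right)} = - \frac{359}{33}$
$-3460 - A{\left(-70 \right)} = -3460 - - \frac{359}{33} = -3460 + \frac{359}{33} = - \frac{113821}{33}$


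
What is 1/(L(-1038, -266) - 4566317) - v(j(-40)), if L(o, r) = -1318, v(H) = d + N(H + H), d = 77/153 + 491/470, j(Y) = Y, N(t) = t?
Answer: 190875951121/2433026910 ≈ 78.452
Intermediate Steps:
d = 111313/71910 (d = 77*(1/153) + 491*(1/470) = 77/153 + 491/470 = 111313/71910 ≈ 1.5479)
v(H) = 111313/71910 + 2*H (v(H) = 111313/71910 + (H + H) = 111313/71910 + 2*H)
1/(L(-1038, -266) - 4566317) - v(j(-40)) = 1/(-1318 - 4566317) - (111313/71910 + 2*(-40)) = 1/(-4567635) - (111313/71910 - 80) = -1/4567635 - 1*(-5641487/71910) = -1/4567635 + 5641487/71910 = 190875951121/2433026910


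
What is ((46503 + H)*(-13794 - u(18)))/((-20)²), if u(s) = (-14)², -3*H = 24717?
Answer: -6691417/5 ≈ -1.3383e+6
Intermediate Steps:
H = -8239 (H = -⅓*24717 = -8239)
u(s) = 196
((46503 + H)*(-13794 - u(18)))/((-20)²) = ((46503 - 8239)*(-13794 - 1*196))/((-20)²) = (38264*(-13794 - 196))/400 = (38264*(-13990))*(1/400) = -535313360*1/400 = -6691417/5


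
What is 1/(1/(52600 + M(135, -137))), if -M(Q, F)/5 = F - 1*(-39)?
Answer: 53090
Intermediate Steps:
M(Q, F) = -195 - 5*F (M(Q, F) = -5*(F - 1*(-39)) = -5*(F + 39) = -5*(39 + F) = -195 - 5*F)
1/(1/(52600 + M(135, -137))) = 1/(1/(52600 + (-195 - 5*(-137)))) = 1/(1/(52600 + (-195 + 685))) = 1/(1/(52600 + 490)) = 1/(1/53090) = 53090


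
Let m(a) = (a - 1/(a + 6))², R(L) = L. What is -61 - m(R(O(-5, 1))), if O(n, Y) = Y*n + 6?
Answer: -3025/49 ≈ -61.735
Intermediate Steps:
O(n, Y) = 6 + Y*n
m(a) = (a - 1/(6 + a))²
-61 - m(R(O(-5, 1))) = -61 - (-1 + (6 + 1*(-5))² + 6*(6 + 1*(-5)))²/(6 + (6 + 1*(-5)))² = -61 - (-1 + (6 - 5)² + 6*(6 - 5))²/(6 + (6 - 5))² = -61 - (-1 + 1² + 6*1)²/(6 + 1)² = -61 - (-1 + 1 + 6)²/7² = -61 - 6²/49 = -61 - 36/49 = -3025/49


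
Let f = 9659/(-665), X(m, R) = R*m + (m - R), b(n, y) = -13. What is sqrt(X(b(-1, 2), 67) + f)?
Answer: I*sqrt(426979210)/665 ≈ 31.073*I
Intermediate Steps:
X(m, R) = m - R + R*m
f = -9659/665 (f = 9659*(-1/665) = -9659/665 ≈ -14.525)
sqrt(X(b(-1, 2), 67) + f) = sqrt((-13 - 1*67 + 67*(-13)) - 9659/665) = sqrt((-13 - 67 - 871) - 9659/665) = sqrt(-951 - 9659/665) = sqrt(-642074/665) = I*sqrt(426979210)/665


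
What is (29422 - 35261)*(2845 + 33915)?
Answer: -214641640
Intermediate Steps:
(29422 - 35261)*(2845 + 33915) = -5839*36760 = -214641640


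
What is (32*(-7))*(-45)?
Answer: 10080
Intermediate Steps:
(32*(-7))*(-45) = -224*(-45) = 10080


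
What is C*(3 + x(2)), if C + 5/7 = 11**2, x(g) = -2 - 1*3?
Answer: -1684/7 ≈ -240.57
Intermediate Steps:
x(g) = -5 (x(g) = -2 - 3 = -5)
C = 842/7 (C = -5/7 + 11**2 = -5/7 + 121 = 842/7 ≈ 120.29)
C*(3 + x(2)) = 842*(3 - 5)/7 = (842/7)*(-2) = -1684/7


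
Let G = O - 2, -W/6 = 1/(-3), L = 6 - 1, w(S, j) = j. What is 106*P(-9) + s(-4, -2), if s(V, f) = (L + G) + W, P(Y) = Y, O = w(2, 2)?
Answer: -947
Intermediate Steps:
O = 2
L = 5
W = 2 (W = -6/(-3) = -6*(-1/3) = 2)
G = 0 (G = 2 - 2 = 0)
s(V, f) = 7 (s(V, f) = (5 + 0) + 2 = 5 + 2 = 7)
106*P(-9) + s(-4, -2) = 106*(-9) + 7 = -954 + 7 = -947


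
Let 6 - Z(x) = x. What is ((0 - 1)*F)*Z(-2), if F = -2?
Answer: 16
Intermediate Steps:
Z(x) = 6 - x
((0 - 1)*F)*Z(-2) = ((0 - 1)*(-2))*(6 - 1*(-2)) = (-1*(-2))*(6 + 2) = 2*8 = 16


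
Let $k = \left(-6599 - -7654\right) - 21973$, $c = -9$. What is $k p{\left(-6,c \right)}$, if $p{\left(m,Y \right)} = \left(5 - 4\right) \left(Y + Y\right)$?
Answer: $376524$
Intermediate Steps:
$p{\left(m,Y \right)} = 2 Y$ ($p{\left(m,Y \right)} = 1 \cdot 2 Y = 2 Y$)
$k = -20918$ ($k = \left(-6599 + 7654\right) - 21973 = 1055 - 21973 = -20918$)
$k p{\left(-6,c \right)} = - 20918 \cdot 2 \left(-9\right) = \left(-20918\right) \left(-18\right) = 376524$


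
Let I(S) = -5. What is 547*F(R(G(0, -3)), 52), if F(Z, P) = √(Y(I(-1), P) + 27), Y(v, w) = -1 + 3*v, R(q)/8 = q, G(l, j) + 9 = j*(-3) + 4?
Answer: 547*√11 ≈ 1814.2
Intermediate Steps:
G(l, j) = -5 - 3*j (G(l, j) = -9 + (j*(-3) + 4) = -9 + (-3*j + 4) = -9 + (4 - 3*j) = -5 - 3*j)
R(q) = 8*q
F(Z, P) = √11 (F(Z, P) = √((-1 + 3*(-5)) + 27) = √((-1 - 15) + 27) = √(-16 + 27) = √11)
547*F(R(G(0, -3)), 52) = 547*√11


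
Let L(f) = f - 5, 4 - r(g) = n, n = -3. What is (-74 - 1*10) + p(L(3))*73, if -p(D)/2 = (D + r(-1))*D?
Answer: 1376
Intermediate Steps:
r(g) = 7 (r(g) = 4 - 1*(-3) = 4 + 3 = 7)
L(f) = -5 + f
p(D) = -2*D*(7 + D) (p(D) = -2*(D + 7)*D = -2*(7 + D)*D = -2*D*(7 + D))
(-74 - 1*10) + p(L(3))*73 = (-74 - 1*10) - 2*(-5 + 3)*(7 + (-5 + 3))*73 = (-74 - 10) - 2*(-2)*(7 - 2)*73 = -84 - 2*(-2)*5*73 = -84 + 20*73 = -84 + 1460 = 1376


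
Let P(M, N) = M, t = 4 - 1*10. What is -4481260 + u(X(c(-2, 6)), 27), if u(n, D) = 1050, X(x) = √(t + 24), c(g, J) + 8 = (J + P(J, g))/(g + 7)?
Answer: -4480210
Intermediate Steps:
t = -6 (t = 4 - 10 = -6)
c(g, J) = -8 + 2*J/(7 + g) (c(g, J) = -8 + (J + J)/(g + 7) = -8 + (2*J)/(7 + g) = -8 + 2*J/(7 + g))
X(x) = 3*√2 (X(x) = √(-6 + 24) = √18 = 3*√2)
-4481260 + u(X(c(-2, 6)), 27) = -4481260 + 1050 = -4480210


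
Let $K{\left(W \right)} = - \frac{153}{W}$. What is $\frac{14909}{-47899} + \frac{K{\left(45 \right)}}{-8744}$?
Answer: $- \frac{651007197}{2094144280} \approx -0.31087$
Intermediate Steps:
$\frac{14909}{-47899} + \frac{K{\left(45 \right)}}{-8744} = \frac{14909}{-47899} + \frac{\left(-153\right) \frac{1}{45}}{-8744} = 14909 \left(- \frac{1}{47899}\right) + \left(-153\right) \frac{1}{45} \left(- \frac{1}{8744}\right) = - \frac{14909}{47899} - - \frac{17}{43720} = - \frac{14909}{47899} + \frac{17}{43720} = - \frac{651007197}{2094144280}$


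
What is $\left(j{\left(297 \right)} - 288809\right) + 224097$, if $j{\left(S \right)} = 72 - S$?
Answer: $-64937$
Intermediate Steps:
$\left(j{\left(297 \right)} - 288809\right) + 224097 = \left(\left(72 - 297\right) - 288809\right) + 224097 = \left(-225 - 288809\right) + 224097 = -289034 + 224097 = -64937$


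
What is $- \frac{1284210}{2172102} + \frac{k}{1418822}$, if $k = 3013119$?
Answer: $\frac{787122734253}{513637683974} \approx 1.5324$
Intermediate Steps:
$- \frac{1284210}{2172102} + \frac{k}{1418822} = - \frac{1284210}{2172102} + \frac{3013119}{1418822} = \left(-1284210\right) \frac{1}{2172102} + 3013119 \cdot \frac{1}{1418822} = - \frac{214035}{362017} + \frac{3013119}{1418822} = \frac{787122734253}{513637683974}$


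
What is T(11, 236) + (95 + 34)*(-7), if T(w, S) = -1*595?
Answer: -1498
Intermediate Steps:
T(w, S) = -595
T(11, 236) + (95 + 34)*(-7) = -595 + (95 + 34)*(-7) = -595 + 129*(-7) = -595 - 903 = -1498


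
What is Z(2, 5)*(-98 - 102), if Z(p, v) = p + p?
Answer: -800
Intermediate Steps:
Z(p, v) = 2*p
Z(2, 5)*(-98 - 102) = (2*2)*(-98 - 102) = 4*(-200) = -800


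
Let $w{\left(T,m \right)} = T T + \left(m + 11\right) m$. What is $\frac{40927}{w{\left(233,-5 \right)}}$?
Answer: $\frac{40927}{54259} \approx 0.75429$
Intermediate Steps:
$w{\left(T,m \right)} = T^{2} + m \left(11 + m\right)$ ($w{\left(T,m \right)} = T^{2} + \left(11 + m\right) m = T^{2} + m \left(11 + m\right)$)
$\frac{40927}{w{\left(233,-5 \right)}} = \frac{40927}{233^{2} + \left(-5\right)^{2} + 11 \left(-5\right)} = \frac{40927}{54289 + 25 - 55} = \frac{40927}{54259}$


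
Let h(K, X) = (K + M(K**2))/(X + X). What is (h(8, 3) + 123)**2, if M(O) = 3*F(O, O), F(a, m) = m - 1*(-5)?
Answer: 908209/36 ≈ 25228.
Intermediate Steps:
F(a, m) = 5 + m (F(a, m) = m + 5 = 5 + m)
M(O) = 15 + 3*O (M(O) = 3*(5 + O) = 15 + 3*O)
h(K, X) = (15 + K + 3*K**2)/(2*X) (h(K, X) = (K + (15 + 3*K**2))/(X + X) = (15 + K + 3*K**2)/((2*X)) = (15 + K + 3*K**2)*(1/(2*X)) = (15 + K + 3*K**2)/(2*X))
(h(8, 3) + 123)**2 = ((1/2)*(15 + 8 + 3*8**2)/3 + 123)**2 = ((1/2)*(1/3)*(15 + 8 + 3*64) + 123)**2 = ((1/2)*(1/3)*(15 + 8 + 192) + 123)**2 = ((1/2)*(1/3)*215 + 123)**2 = (215/6 + 123)**2 = (953/6)**2 = 908209/36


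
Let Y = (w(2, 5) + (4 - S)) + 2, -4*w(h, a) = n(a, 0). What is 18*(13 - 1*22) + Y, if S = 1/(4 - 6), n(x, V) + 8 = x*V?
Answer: -307/2 ≈ -153.50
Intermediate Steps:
n(x, V) = -8 + V*x (n(x, V) = -8 + x*V = -8 + V*x)
w(h, a) = 2 (w(h, a) = -(-8 + 0*a)/4 = -(-8 + 0)/4 = -¼*(-8) = 2)
S = -½ (S = 1/(-2) = -½ ≈ -0.50000)
Y = 17/2 (Y = (2 + (4 - 1*(-½))) + 2 = (2 + (4 + ½)) + 2 = (2 + 9/2) + 2 = 13/2 + 2 = 17/2 ≈ 8.5000)
18*(13 - 1*22) + Y = 18*(13 - 1*22) + 17/2 = 18*(13 - 22) + 17/2 = 18*(-9) + 17/2 = -162 + 17/2 = -307/2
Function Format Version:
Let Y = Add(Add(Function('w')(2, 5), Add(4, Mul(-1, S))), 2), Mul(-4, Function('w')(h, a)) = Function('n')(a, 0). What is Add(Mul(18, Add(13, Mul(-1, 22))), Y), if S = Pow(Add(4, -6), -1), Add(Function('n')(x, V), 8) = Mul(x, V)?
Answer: Rational(-307, 2) ≈ -153.50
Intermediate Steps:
Function('n')(x, V) = Add(-8, Mul(V, x)) (Function('n')(x, V) = Add(-8, Mul(x, V)) = Add(-8, Mul(V, x)))
Function('w')(h, a) = 2 (Function('w')(h, a) = Mul(Rational(-1, 4), Add(-8, Mul(0, a))) = Mul(Rational(-1, 4), Add(-8, 0)) = Mul(Rational(-1, 4), -8) = 2)
S = Rational(-1, 2) (S = Pow(-2, -1) = Rational(-1, 2) ≈ -0.50000)
Y = Rational(17, 2) (Y = Add(Add(2, Add(4, Mul(-1, Rational(-1, 2)))), 2) = Add(Add(2, Add(4, Rational(1, 2))), 2) = Add(Add(2, Rational(9, 2)), 2) = Add(Rational(13, 2), 2) = Rational(17, 2) ≈ 8.5000)
Add(Mul(18, Add(13, Mul(-1, 22))), Y) = Add(Mul(18, Add(13, Mul(-1, 22))), Rational(17, 2)) = Add(Mul(18, Add(13, -22)), Rational(17, 2)) = Add(Mul(18, -9), Rational(17, 2)) = Add(-162, Rational(17, 2)) = Rational(-307, 2)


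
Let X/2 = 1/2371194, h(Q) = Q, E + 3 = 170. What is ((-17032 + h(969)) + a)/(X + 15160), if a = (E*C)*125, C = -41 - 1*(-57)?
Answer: 376945153389/17973650521 ≈ 20.972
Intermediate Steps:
C = 16 (C = -41 + 57 = 16)
E = 167 (E = -3 + 170 = 167)
X = 1/1185597 (X = 2/2371194 = 2*(1/2371194) = 1/1185597 ≈ 8.4346e-7)
a = 334000 (a = (167*16)*125 = 2672*125 = 334000)
((-17032 + h(969)) + a)/(X + 15160) = ((-17032 + 969) + 334000)/(1/1185597 + 15160) = (-16063 + 334000)/(17973650521/1185597) = 317937*(1185597/17973650521) = 376945153389/17973650521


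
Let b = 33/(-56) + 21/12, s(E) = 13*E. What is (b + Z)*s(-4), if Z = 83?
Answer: -61269/14 ≈ -4376.4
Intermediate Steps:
b = 65/56 (b = 33*(-1/56) + 21*(1/12) = -33/56 + 7/4 = 65/56 ≈ 1.1607)
(b + Z)*s(-4) = (65/56 + 83)*(13*(-4)) = (4713/56)*(-52) = -61269/14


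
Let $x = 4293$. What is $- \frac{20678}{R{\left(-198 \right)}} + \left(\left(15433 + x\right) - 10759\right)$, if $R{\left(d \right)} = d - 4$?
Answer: $\frac{916006}{101} \approx 9069.4$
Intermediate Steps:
$R{\left(d \right)} = -4 + d$
$- \frac{20678}{R{\left(-198 \right)}} + \left(\left(15433 + x\right) - 10759\right) = - \frac{20678}{-4 - 198} + \left(\left(15433 + 4293\right) - 10759\right) = - \frac{20678}{-202} + \left(19726 - 10759\right) = \left(-20678\right) \left(- \frac{1}{202}\right) + 8967 = \frac{10339}{101} + 8967 = \frac{916006}{101}$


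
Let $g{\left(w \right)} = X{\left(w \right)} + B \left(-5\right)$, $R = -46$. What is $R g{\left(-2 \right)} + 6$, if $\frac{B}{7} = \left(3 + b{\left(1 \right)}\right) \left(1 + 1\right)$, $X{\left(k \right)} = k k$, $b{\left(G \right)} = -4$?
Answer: $-3398$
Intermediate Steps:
$X{\left(k \right)} = k^{2}$
$B = -14$ ($B = 7 \left(3 - 4\right) \left(1 + 1\right) = 7 \left(\left(-1\right) 2\right) = 7 \left(-2\right) = -14$)
$g{\left(w \right)} = 70 + w^{2}$ ($g{\left(w \right)} = w^{2} - -70 = w^{2} + 70 = 70 + w^{2}$)
$R g{\left(-2 \right)} + 6 = - 46 \left(70 + \left(-2\right)^{2}\right) + 6 = - 46 \left(70 + 4\right) + 6 = \left(-46\right) 74 + 6 = -3404 + 6 = -3398$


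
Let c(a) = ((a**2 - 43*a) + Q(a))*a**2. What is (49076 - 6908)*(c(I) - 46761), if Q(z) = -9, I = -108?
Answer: 8014651432200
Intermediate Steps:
c(a) = a**2*(-9 + a**2 - 43*a) (c(a) = ((a**2 - 43*a) - 9)*a**2 = (-9 + a**2 - 43*a)*a**2 = a**2*(-9 + a**2 - 43*a))
(49076 - 6908)*(c(I) - 46761) = (49076 - 6908)*((-108)**2*(-9 + (-108)**2 - 43*(-108)) - 46761) = 42168*(11664*(-9 + 11664 + 4644) - 46761) = 42168*(11664*16299 - 46761) = 42168*(190111536 - 46761) = 42168*190064775 = 8014651432200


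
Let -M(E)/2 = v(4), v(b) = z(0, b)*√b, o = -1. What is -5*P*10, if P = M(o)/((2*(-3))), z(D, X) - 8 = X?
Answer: -400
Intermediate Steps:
z(D, X) = 8 + X
v(b) = √b*(8 + b) (v(b) = (8 + b)*√b = √b*(8 + b))
M(E) = -48 (M(E) = -2*√4*(8 + 4) = -4*12 = -2*24 = -48)
P = 8 (P = -48/(2*(-3)) = -48/(-6) = -48*(-⅙) = 8)
-5*P*10 = -5*8*10 = -40*10 = -400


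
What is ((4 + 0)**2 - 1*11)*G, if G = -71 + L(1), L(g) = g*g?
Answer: -350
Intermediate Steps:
L(g) = g**2
G = -70 (G = -71 + 1**2 = -71 + 1 = -70)
((4 + 0)**2 - 1*11)*G = ((4 + 0)**2 - 1*11)*(-70) = (4**2 - 11)*(-70) = (16 - 11)*(-70) = 5*(-70) = -350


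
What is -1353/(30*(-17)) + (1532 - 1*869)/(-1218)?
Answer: 36384/17255 ≈ 2.1086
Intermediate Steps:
-1353/(30*(-17)) + (1532 - 1*869)/(-1218) = -1353/(-510) + (1532 - 869)*(-1/1218) = -1353*(-1/510) + 663*(-1/1218) = 451/170 - 221/406 = 36384/17255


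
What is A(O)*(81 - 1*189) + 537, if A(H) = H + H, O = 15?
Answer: -2703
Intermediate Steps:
A(H) = 2*H
A(O)*(81 - 1*189) + 537 = (2*15)*(81 - 1*189) + 537 = 30*(81 - 189) + 537 = 30*(-108) + 537 = -3240 + 537 = -2703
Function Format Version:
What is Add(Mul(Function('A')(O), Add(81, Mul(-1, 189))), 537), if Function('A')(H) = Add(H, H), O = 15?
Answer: -2703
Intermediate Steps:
Function('A')(H) = Mul(2, H)
Add(Mul(Function('A')(O), Add(81, Mul(-1, 189))), 537) = Add(Mul(Mul(2, 15), Add(81, Mul(-1, 189))), 537) = Add(Mul(30, Add(81, -189)), 537) = Add(Mul(30, -108), 537) = Add(-3240, 537) = -2703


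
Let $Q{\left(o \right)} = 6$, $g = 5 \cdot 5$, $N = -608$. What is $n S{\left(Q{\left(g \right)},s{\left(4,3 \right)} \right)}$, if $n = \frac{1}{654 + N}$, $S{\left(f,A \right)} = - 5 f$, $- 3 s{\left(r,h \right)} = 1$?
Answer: $- \frac{15}{23} \approx -0.65217$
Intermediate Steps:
$s{\left(r,h \right)} = - \frac{1}{3}$ ($s{\left(r,h \right)} = \left(- \frac{1}{3}\right) 1 = - \frac{1}{3}$)
$g = 25$
$n = \frac{1}{46}$ ($n = \frac{1}{654 - 608} = \frac{1}{46} \approx 0.021739$)
$n S{\left(Q{\left(g \right)},s{\left(4,3 \right)} \right)} = \frac{\left(-5\right) 6}{46} = \frac{1}{46} \left(-30\right) = - \frac{15}{23}$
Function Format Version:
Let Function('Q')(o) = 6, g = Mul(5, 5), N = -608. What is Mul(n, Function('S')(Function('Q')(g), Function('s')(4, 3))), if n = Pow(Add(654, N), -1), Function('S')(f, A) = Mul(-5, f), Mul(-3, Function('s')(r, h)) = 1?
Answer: Rational(-15, 23) ≈ -0.65217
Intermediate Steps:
Function('s')(r, h) = Rational(-1, 3) (Function('s')(r, h) = Mul(Rational(-1, 3), 1) = Rational(-1, 3))
g = 25
n = Rational(1, 46) (n = Pow(Add(654, -608), -1) = Pow(46, -1) = Rational(1, 46) ≈ 0.021739)
Mul(n, Function('S')(Function('Q')(g), Function('s')(4, 3))) = Mul(Rational(1, 46), Mul(-5, 6)) = Mul(Rational(1, 46), -30) = Rational(-15, 23)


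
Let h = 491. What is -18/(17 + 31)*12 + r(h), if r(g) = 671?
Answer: 1333/2 ≈ 666.50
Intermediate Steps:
-18/(17 + 31)*12 + r(h) = -18/(17 + 31)*12 + 671 = -18/48*12 + 671 = -18*1/48*12 + 671 = -3/8*12 + 671 = -9/2 + 671 = 1333/2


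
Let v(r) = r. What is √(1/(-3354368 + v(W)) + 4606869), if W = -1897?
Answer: 2*√12973535950712734815/3356265 ≈ 2146.4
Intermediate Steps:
√(1/(-3354368 + v(W)) + 4606869) = √(1/(-3354368 - 1897) + 4606869) = √(1/(-3356265) + 4606869) = √(-1/3356265 + 4606869) = √(15461873184284/3356265) = 2*√12973535950712734815/3356265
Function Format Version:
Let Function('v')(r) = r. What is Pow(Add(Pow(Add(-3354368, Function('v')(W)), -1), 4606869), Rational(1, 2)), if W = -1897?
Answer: Mul(Rational(2, 3356265), Pow(12973535950712734815, Rational(1, 2))) ≈ 2146.4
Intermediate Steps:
Pow(Add(Pow(Add(-3354368, Function('v')(W)), -1), 4606869), Rational(1, 2)) = Pow(Add(Pow(Add(-3354368, -1897), -1), 4606869), Rational(1, 2)) = Pow(Add(Pow(-3356265, -1), 4606869), Rational(1, 2)) = Pow(Add(Rational(-1, 3356265), 4606869), Rational(1, 2)) = Pow(Rational(15461873184284, 3356265), Rational(1, 2)) = Mul(Rational(2, 3356265), Pow(12973535950712734815, Rational(1, 2)))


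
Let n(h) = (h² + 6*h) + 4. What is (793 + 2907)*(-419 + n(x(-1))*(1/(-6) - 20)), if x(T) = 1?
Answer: -7113250/3 ≈ -2.3711e+6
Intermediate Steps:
n(h) = 4 + h² + 6*h
(793 + 2907)*(-419 + n(x(-1))*(1/(-6) - 20)) = (793 + 2907)*(-419 + (4 + 1² + 6*1)*(1/(-6) - 20)) = 3700*(-419 + (4 + 1 + 6)*(-⅙ - 20)) = 3700*(-419 + 11*(-121/6)) = 3700*(-419 - 1331/6) = 3700*(-3845/6) = -7113250/3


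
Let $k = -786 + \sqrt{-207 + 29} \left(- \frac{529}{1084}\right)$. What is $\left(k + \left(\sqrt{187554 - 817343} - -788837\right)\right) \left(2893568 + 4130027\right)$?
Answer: $5534951063345 + 7023595 i \sqrt{629789} - \frac{3715481755 i \sqrt{178}}{1084} \approx 5.535 \cdot 10^{12} + 5.5281 \cdot 10^{9} i$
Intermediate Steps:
$k = -786 - \frac{529 i \sqrt{178}}{1084}$ ($k = -786 + \sqrt{-178} \left(\left(-529\right) \frac{1}{1084}\right) = -786 + i \sqrt{178} \left(- \frac{529}{1084}\right) = -786 - \frac{529 i \sqrt{178}}{1084} \approx -786.0 - 6.5108 i$)
$\left(k + \left(\sqrt{187554 - 817343} - -788837\right)\right) \left(2893568 + 4130027\right) = \left(\left(-786 - \frac{529 i \sqrt{178}}{1084}\right) + \left(\sqrt{187554 - 817343} - -788837\right)\right) \left(2893568 + 4130027\right) = \left(\left(-786 - \frac{529 i \sqrt{178}}{1084}\right) + \left(\sqrt{-629789} + 788837\right)\right) 7023595 = \left(\left(-786 - \frac{529 i \sqrt{178}}{1084}\right) + \left(i \sqrt{629789} + 788837\right)\right) 7023595 = \left(\left(-786 - \frac{529 i \sqrt{178}}{1084}\right) + \left(788837 + i \sqrt{629789}\right)\right) 7023595 = \left(788051 + i \sqrt{629789} - \frac{529 i \sqrt{178}}{1084}\right) 7023595 = 5534951063345 + 7023595 i \sqrt{629789} - \frac{3715481755 i \sqrt{178}}{1084}$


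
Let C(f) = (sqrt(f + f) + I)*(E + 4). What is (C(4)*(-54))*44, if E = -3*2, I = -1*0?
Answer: 9504*sqrt(2) ≈ 13441.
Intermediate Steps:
I = 0
E = -6
C(f) = -2*sqrt(2)*sqrt(f) (C(f) = (sqrt(f + f) + 0)*(-6 + 4) = (sqrt(2*f) + 0)*(-2) = (sqrt(2)*sqrt(f) + 0)*(-2) = (sqrt(2)*sqrt(f))*(-2) = -2*sqrt(2)*sqrt(f))
(C(4)*(-54))*44 = (-2*sqrt(2)*sqrt(4)*(-54))*44 = (-2*sqrt(2)*2*(-54))*44 = (-4*sqrt(2)*(-54))*44 = (216*sqrt(2))*44 = 9504*sqrt(2)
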